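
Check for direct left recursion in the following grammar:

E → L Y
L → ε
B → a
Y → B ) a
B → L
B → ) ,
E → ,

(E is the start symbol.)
Direct left recursion occurs when N → N α for some non-terminal N (the right-hand side begins with the left-hand side itself).

E → L Y: starts with L
L → ε: starts with ε
B → a: starts with a
Y → B ) a: starts with B
B → L: starts with L
B → ) ,: starts with ')'
E → ,: starts with ','

No direct left recursion found.

Answer: No direct left recursion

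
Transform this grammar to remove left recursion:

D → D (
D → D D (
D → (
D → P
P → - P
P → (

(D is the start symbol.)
D → ( D'
D → P D'
D' → ( D'
D' → D ( D'
D' → ε
P → - P
P → (

D is directly left-recursive. The standard transformation for
  A → A α₁ | ... | A α_m | β₁ | ... | β_n
is
  A  → β₁ A' | ... | β_n A'
  A' → α₁ A' | ... | α_m A' | ε

D → ( becomes D → ( D'
D → P becomes D → P D'
D → D ( becomes D' → ( D'
D → D D ( becomes D' → D ( D'
Add D' → ε

Productions for other non-terminals are unchanged:
  P → - P
  P → (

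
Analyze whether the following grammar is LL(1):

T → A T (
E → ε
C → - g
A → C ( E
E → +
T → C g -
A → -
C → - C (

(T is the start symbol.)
No. Predict set conflict for T: { '-' }

Relevant sets:
  FIRST(A) = { '-' }
  FIRST(C) = { '-' }
  FOLLOW(E) = { '-' }

For T:
  PREDICT(T → A T '(') = { '-' }
  PREDICT(T → C g '-') = { '-' }
For E:
  PREDICT(E → ε) = { '-' }
  PREDICT(E → '+') = { '+' }
For C:
  PREDICT(C → '-' g) = { '-' }
  PREDICT(C → '-' C '(') = { '-' }
For A:
  PREDICT(A → C '(' E) = { '-' }
  PREDICT(A → '-') = { '-' }

Conflict found: Predict set conflict for T: { '-' }
The grammar is NOT LL(1).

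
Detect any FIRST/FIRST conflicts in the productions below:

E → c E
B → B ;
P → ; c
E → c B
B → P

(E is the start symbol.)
FIRST sets of the non-terminals at (or reachable through a nullable prefix from) the front of some alternative:
  FIRST(B) = { ';' }
  FIRST(P) = { ';' }

Productions for E:
  E → c E: FIRST = { 'c' }
  E → c B: FIRST = { 'c' }
Productions for B:
  B → B ;: FIRST = { ';' }
  B → P: FIRST = { ';' }
P has only one production, so no FIRST/FIRST conflict is possible there.

Conflict for E: E → c E and E → c B
  Overlap: { 'c' }
Conflict for B: B → B ; and B → P
  Overlap: { ';' }

Answer: Yes. E → c E / E → c B on { 'c' }; B → B ';' / B → P on { ';' }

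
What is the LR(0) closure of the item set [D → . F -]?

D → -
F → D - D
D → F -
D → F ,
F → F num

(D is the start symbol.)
Start with: [D → . F -]
  [D → . F -] has the dot before F: add [F → . D - D], [F → . F num]
  [F → . D - D] has the dot before D: add [D → . -], [D → . F ,]
No further items can be added.

CLOSURE = { [D → . -], [D → . F ,], [D → . F -], [F → . D - D], [F → . F num] }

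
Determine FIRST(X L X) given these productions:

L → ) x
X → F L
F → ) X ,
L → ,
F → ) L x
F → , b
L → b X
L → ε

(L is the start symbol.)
{ ')', ',' }

FIRST sets of the non-terminals involved (from the grammar, by fixed-point iteration):
  FIRST(X) = { ')', ',' }

To compute FIRST(X L X), process the symbols left to right:
Symbol X is a non-terminal. Add FIRST(X) \ {ε} = { ')', ',' }
X is not nullable (ε ∉ FIRST(X)), so stop here.
FIRST(X L X) = { ')', ',' }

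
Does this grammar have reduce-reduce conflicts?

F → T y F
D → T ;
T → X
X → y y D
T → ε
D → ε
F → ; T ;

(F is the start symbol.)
A reduce-reduce conflict occurs when an LR(0) state has two complete items [A → α .] and [B → β .] — both call for a reduction, and with no lookahead the parser cannot choose between them.

Augment with F' → F and build the canonical LR(0) collection (I0 = CLOSURE({[F' → . F]}), then GOTO on every symbol after a dot until no new states appear). It has 14 states:
  I0: { [F → . ; T ;], [F → . T y F], [F' → . F], [T → . X], [T → .], [X → . y y D] }  — shift, reduce
  I1: { [F → ; . T ;], [T → . X], [T → .], [X → . y y D] }  — shift, reduce
  I2: { [F' → F .] }  — accept
  I3: { [F → T . y F] }  — shift
  I4: { [T → X .] }  — reduce
  I5: { [X → y . y D] }  — shift
  I6: { [D → . T ;], [D → .], [T → . X], [T → .], [X → . y y D], [X → y y . D] }  — shift, 2 reduces
  I7: { [X → y y D .] }  — reduce
  I8: { [D → T . ;] }  — shift
  I9: { [D → T ; .] }  — reduce
  I10: { [F → . ; T ;], [F → . T y F], [F → T y . F], [T → . X], [T → .], [X → . y y D] }  — shift, reduce
  I11: { [F → T y F .] }  — reduce
  I12: { [F → ; T . ;] }  — shift
  I13: { [F → ; T ; .] }  — reduce

I6 contains complete items [D → .], [T → .] — reduce-reduce conflict.

Answer: Yes — I6: [D → .] vs [T → .]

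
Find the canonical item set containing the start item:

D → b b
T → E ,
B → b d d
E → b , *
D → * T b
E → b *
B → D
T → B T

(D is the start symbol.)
{ [D → . * T b], [D → . b b], [D' → . D] }

First, augment the grammar with D' → D
I₀ = CLOSURE({ [D' → . D] }):
  [D' → . D] has the dot before D: add [D → . b b], [D → . * T b]
No further items can be added.

I₀ = { [D → . * T b], [D → . b b], [D' → . D] }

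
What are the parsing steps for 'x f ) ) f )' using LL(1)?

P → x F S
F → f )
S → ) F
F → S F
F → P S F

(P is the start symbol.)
Stack is shown with the top on the left.

Stack    Input          Action
------------------------------
P $      x f ) ) f ) $  output P → x F S
x F S $  x f ) ) f ) $  match 'x'
F S $    f ) ) f ) $    output F → f )
f ) S $  f ) ) f ) $    match 'f'
) S $    ) ) f ) $      match ')'
S $      ) f ) $        output S → ) F
) F $    ) f ) $        match ')'
F $      f ) $          output F → f )
f ) $    f ) $          match 'f'
) $      ) $            match ')'
$        $              accept

The string is accepted.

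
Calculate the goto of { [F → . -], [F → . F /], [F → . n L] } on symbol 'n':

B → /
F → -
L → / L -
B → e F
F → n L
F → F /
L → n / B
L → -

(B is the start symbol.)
{ [F → n . L], [L → . -], [L → . / L -], [L → . n / B] }

GOTO(I, 'n') = CLOSURE({ [A → αX.β] : [A → α.Xβ] ∈ I, X = 'n' })

Items with dot before 'n', with the dot advanced:
  [F → . n L] → [F → n . L]
Closure of the advanced items:
  [F → n . L] has the dot before L: add [L → . / L -], [L → . n / B], [L → . -]

GOTO = { [F → n . L], [L → . -], [L → . / L -], [L → . n / B] }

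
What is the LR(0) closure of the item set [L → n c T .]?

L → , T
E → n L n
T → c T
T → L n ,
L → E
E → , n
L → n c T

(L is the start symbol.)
{ [L → n c T .] }

Start with: [L → n c T .]
The dot is at the end, so nothing is added.

CLOSURE = { [L → n c T .] }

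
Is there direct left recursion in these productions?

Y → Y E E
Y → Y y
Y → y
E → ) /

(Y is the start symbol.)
Yes, Y is left-recursive

Y → Y E E: LEFT RECURSIVE (starts with Y)
Y → Y y: LEFT RECURSIVE (starts with Y)
Y → y: starts with y
E → ) /: starts with ')'

The grammar has direct left recursion on: Y.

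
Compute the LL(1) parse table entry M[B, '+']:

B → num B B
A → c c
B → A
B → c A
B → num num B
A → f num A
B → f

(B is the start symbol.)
To find M[B, '+'], we find productions for B where '+' is in the predict set (PREDICT(N → α) = (FIRST(α) \ {ε}) ∪ (FOLLOW(N) if α ⇒* ε)).

Relevant sets:
  FIRST(A) = { 'c', 'f' }

B → num B B: PREDICT = { 'num' }
B → A: PREDICT = { 'c', 'f' }
B → c A: PREDICT = { 'c' }
B → num num B: PREDICT = { 'num' }
B → f: PREDICT = { 'f' }

M[B, '+'] is empty (no production applies)

Answer: Empty (error entry)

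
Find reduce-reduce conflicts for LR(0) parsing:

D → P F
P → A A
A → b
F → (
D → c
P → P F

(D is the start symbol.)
Yes — I7: [D → P F .] vs [P → P F .]

A reduce-reduce conflict occurs when an LR(0) state has two complete items [A → α .] and [B → β .] — both call for a reduction, and with no lookahead the parser cannot choose between them.

Augment with D' → D and build the canonical LR(0) collection (I0 = CLOSURE({[D' → . D]}), then GOTO on every symbol after a dot until no new states appear). It has 9 states:
  I0: { [A → . b], [D → . P F], [D → . c], [D' → . D], [P → . A A], [P → . P F] }  — shift
  I1: { [A → . b], [P → A . A] }  — shift
  I2: { [D' → D .] }  — accept
  I3: { [D → P . F], [F → . (], [P → P . F] }  — shift
  I4: { [A → b .] }  — reduce
  I5: { [D → c .] }  — reduce
  I6: { [F → ( .] }  — reduce
  I7: { [D → P F .], [P → P F .] }  — 2 reduces
  I8: { [P → A A .] }  — reduce

I7 contains complete items [D → P F .], [P → P F .] — reduce-reduce conflict.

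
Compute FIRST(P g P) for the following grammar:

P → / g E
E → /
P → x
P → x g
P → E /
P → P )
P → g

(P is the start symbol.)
FIRST sets of the non-terminals involved (from the grammar, by fixed-point iteration):
  FIRST(P) = { '/', 'g', 'x' }

To compute FIRST(P g P), process the symbols left to right:
Symbol P is a non-terminal. Add FIRST(P) \ {ε} = { '/', 'g', 'x' }
P is not nullable (ε ∉ FIRST(P)), so stop here.
FIRST(P g P) = { '/', 'g', 'x' }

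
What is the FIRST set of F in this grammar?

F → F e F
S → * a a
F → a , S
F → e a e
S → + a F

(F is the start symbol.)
From F → F e F:
  - F is the symbol being defined: contributes nothing new
    F is not nullable, so stop
From F → a , S:
  - a is a terminal: add 'a' and stop
From F → e a e:
  - e is a terminal: add 'e' and stop

Collecting: FIRST(F) = { 'a', 'e' }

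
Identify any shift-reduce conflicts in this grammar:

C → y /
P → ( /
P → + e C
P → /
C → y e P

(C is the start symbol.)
A shift-reduce conflict occurs when an LR(0) state has both:
  - a complete (reduce) item [A → α .] (dot at the end), and
  - a shift item [B → β . c γ] (dot before a terminal).

Augment with C' → C and build the canonical LR(0) collection (I0 = CLOSURE({[C' → . C]}), then GOTO on every symbol after a dot until no new states appear). It has 12 states:
  I0: { [C → . y /], [C → . y e P], [C' → . C] }  — shift
  I1: { [C' → C .] }  — accept
  I2: { [C → y . /], [C → y . e P] }  — shift
  I3: { [C → y / .] }  — reduce
  I4: { [C → y e . P], [P → . ( /], [P → . + e C], [P → . /] }  — shift
  I5: { [P → ( . /] }  — shift
  I6: { [P → + . e C] }  — shift
  I7: { [P → / .] }  — reduce
  I8: { [C → y e P .] }  — reduce
  I9: { [C → . y /], [C → . y e P], [P → + e . C] }  — shift
  I10: { [P → + e C .] }  — reduce
  I11: { [P → ( / .] }  — reduce

No state contains both a complete item and a shift item.

Answer: No shift-reduce conflicts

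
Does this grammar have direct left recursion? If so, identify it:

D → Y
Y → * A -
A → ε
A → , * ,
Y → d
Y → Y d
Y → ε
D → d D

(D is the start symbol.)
D → Y: starts with Y
Y → * A -: starts with '*'
A → ε: starts with ε
A → , * ,: starts with ','
Y → d: starts with d
Y → Y d: LEFT RECURSIVE (starts with Y)
Y → ε: starts with ε
D → d D: starts with d

The grammar has direct left recursion on: Y.

Answer: Yes, Y is left-recursive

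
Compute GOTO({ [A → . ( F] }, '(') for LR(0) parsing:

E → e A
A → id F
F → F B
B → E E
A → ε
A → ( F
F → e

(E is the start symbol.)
{ [A → ( . F], [F → . F B], [F → . e] }

GOTO(I, '(') = CLOSURE({ [A → αX.β] : [A → α.Xβ] ∈ I, X = '(' })

Items with dot before '(', with the dot advanced:
  [A → . ( F] → [A → ( . F]
Closure of the advanced items:
  [A → ( . F] has the dot before F: add [F → . F B], [F → . e]

GOTO = { [A → ( . F], [F → . F B], [F → . e] }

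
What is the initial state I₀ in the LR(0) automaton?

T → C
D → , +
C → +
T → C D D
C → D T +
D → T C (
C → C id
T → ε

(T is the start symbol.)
{ [C → . +], [C → . C id], [C → . D T +], [D → . , +], [D → . T C (], [T → . C D D], [T → . C], [T → .], [T' → . T] }

First, augment the grammar with T' → T
I₀ = CLOSURE({ [T' → . T] }):
  [T' → . T] has the dot before T: add [T → . C], [T → . C D D], [T → .]
  [T → . C] has the dot before C: add [C → . +], [C → . D T +], [C → . C id]
  [C → . D T +] has the dot before D: add [D → . , +], [D → . T C (]
No further items can be added.

I₀ = { [C → . +], [C → . C id], [C → . D T +], [D → . , +], [D → . T C (], [T → . C D D], [T → . C], [T → .], [T' → . T] }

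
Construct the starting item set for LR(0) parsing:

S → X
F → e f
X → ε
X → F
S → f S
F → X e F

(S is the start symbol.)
{ [F → . X e F], [F → . e f], [S → . X], [S → . f S], [S' → . S], [X → . F], [X → .] }

First, augment the grammar with S' → S
I₀ = CLOSURE({ [S' → . S] }):
  [S' → . S] has the dot before S: add [S → . X], [S → . f S]
  [S → . X] has the dot before X: add [X → .], [X → . F]
  [X → . F] has the dot before F: add [F → . e f], [F → . X e F]
No further items can be added.

I₀ = { [F → . X e F], [F → . e f], [S → . X], [S → . f S], [S' → . S], [X → . F], [X → .] }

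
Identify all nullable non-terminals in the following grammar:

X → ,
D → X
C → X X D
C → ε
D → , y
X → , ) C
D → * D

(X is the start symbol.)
A non-terminal is nullable if it can derive ε (the empty string): either it has an ε-production, or it has a production whose right-hand side consists entirely of nullable non-terminals.

ε-productions: C → ε
So C is immediately nullable.
No further non-terminal can be added: every production for the remaining non-terminals contains a terminal or a non-nullable non-terminal.
Nullable = { 'C' }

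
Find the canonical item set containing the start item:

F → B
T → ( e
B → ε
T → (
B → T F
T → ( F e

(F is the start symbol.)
{ [B → . T F], [B → .], [F → . B], [F' → . F], [T → . ( F e], [T → . ( e], [T → . (] }

First, augment the grammar with F' → F
I₀ = CLOSURE({ [F' → . F] }):
  [F' → . F] has the dot before F: add [F → . B]
  [F → . B] has the dot before B: add [B → .], [B → . T F]
  [B → . T F] has the dot before T: add [T → . ( e], [T → . (], [T → . ( F e]
No further items can be added.

I₀ = { [B → . T F], [B → .], [F → . B], [F' → . F], [T → . ( F e], [T → . ( e], [T → . (] }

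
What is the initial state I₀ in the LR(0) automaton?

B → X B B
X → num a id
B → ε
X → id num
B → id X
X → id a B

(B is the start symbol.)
First, augment the grammar with B' → B
I₀ = CLOSURE({ [B' → . B] }):
  [B' → . B] has the dot before B: add [B → . X B B], [B → .], [B → . id X]
  [B → . X B B] has the dot before X: add [X → . num a id], [X → . id num], [X → . id a B]
No further items can be added.

I₀ = { [B → . X B B], [B → . id X], [B → .], [B' → . B], [X → . id a B], [X → . id num], [X → . num a id] }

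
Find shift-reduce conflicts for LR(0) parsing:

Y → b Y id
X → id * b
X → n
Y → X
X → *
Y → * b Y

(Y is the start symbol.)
Yes — I1: [X → * .] vs [Y → * . b Y]

Augment with Y' → Y and build the canonical LR(0) collection (I0 = CLOSURE({[Y' → . Y]}), then GOTO on every symbol after a dot until no new states appear). It has 13 states:
  I0: { [X → . *], [X → . id * b], [X → . n], [Y → . * b Y], [Y → . X], [Y → . b Y id], [Y' → . Y] }  — shift
  I1: { [X → * .], [Y → * . b Y] }  — shift, reduce
  I2: { [Y → X .] }  — reduce
  I3: { [Y' → Y .] }  — accept
  I4: { [X → . *], [X → . id * b], [X → . n], [Y → . * b Y], [Y → . X], [Y → . b Y id], [Y → b . Y id] }  — shift
  I5: { [X → id . * b] }  — shift
  I6: { [X → n .] }  — reduce
  I7: { [X → id * . b] }  — shift
  I8: { [X → id * b .] }  — reduce
  I9: { [Y → b Y . id] }  — shift
  I10: { [Y → b Y id .] }  — reduce
  I11: { [X → . *], [X → . id * b], [X → . n], [Y → * b . Y], [Y → . * b Y], [Y → . X], [Y → . b Y id] }  — shift
  I12: { [Y → * b Y .] }  — reduce

I1 contains reduce item [X → * .] and shift item [Y → * . b Y] — shift-reduce conflict.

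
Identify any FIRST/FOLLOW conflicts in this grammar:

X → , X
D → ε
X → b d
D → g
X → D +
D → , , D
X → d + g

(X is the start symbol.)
No FIRST/FOLLOW conflicts.

A FIRST/FOLLOW conflict occurs when a non-terminal N has a nullable alternative N → β (β ⇒* ε) and another alternative N → α with FIRST(α) ∩ FOLLOW(N) ≠ ∅: on such a lookahead the parser cannot decide between expanding α and letting N vanish via β.

Nullable non-terminals: D.

D: nullable alternative(s) D → ε; FOLLOW(D) = { '+' }
  D → ε: FIRST \ {ε} = { } — this is the only nullable alternative, skip
  D → g: FIRST \ {ε} = { 'g' } — disjoint from FOLLOW(D)
  D → , , D: FIRST \ {ε} = { ',' } — disjoint from FOLLOW(D)

X has no nullable alternative, so no FIRST/FOLLOW check is needed there.

No FIRST/FOLLOW conflicts found.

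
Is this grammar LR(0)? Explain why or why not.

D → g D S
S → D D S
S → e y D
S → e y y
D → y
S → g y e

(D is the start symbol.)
No. Shift-reduce conflict between [D → y .] and [S → g y . e]

A grammar is LR(0) if no state in the canonical LR(0) collection has:
  - both a shift item (dot before a terminal) and a complete item (shift-reduce conflict), or
  - two or more complete items (reduce-reduce conflict; the accept item [D' → D .] counts as a complete item here).

Augment with D' → D and build the canonical LR(0) collection (I0 = CLOSURE({[D' → . D]}), then GOTO on every symbol after a dot until no new states appear). It has 16 states:
  I0: { [D → . g D S], [D → . y], [D' → . D] }  — shift
  I1: { [D' → D .] }  — accept
  I2: { [D → . g D S], [D → . y], [D → g . D S] }  — shift
  I3: { [D → y .] }  — reduce
  I4: { [D → . g D S], [D → . y], [D → g D . S], [S → . D D S], [S → . e y D], [S → . e y y], [S → . g y e] }  — shift
  I5: { [D → . g D S], [D → . y], [S → D . D S] }  — shift
  I6: { [D → g D S .] }  — reduce
  I7: { [S → e . y D], [S → e . y y] }  — shift
  I8: { [D → . g D S], [D → . y], [D → g . D S], [S → g . y e] }  — shift
  I9: { [D → y .], [S → g y . e] }  — shift, reduce
  I10: { [S → g y e .] }  — reduce
  I11: { [D → . g D S], [D → . y], [S → e y . D], [S → e y . y] }  — shift
  I12: { [S → e y D .] }  — reduce
  I13: { [D → y .], [S → e y y .] }  — 2 reduces
  I14: { [D → . g D S], [D → . y], [S → . D D S], [S → . e y D], [S → . e y y], [S → . g y e], [S → D D . S] }  — shift
  I15: { [S → D D S .] }  — reduce

Conflict in state I9:
  Shift-reduce conflict between [D → y .] and [S → g y . e]
So the grammar is NOT LR(0).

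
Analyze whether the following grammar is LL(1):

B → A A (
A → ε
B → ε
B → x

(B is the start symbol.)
Yes, the grammar is LL(1).

A grammar is LL(1) if for each non-terminal N with multiple productions, the predict sets of those productions are pairwise disjoint, where PREDICT(N → α) = (FIRST(α) \ {ε}) ∪ (FOLLOW(N) if α ⇒* ε).

Relevant sets:
  FIRST(A) = { ε }
  FOLLOW(B) = { $ }

For B:
  PREDICT(B → A A '(') = { '(' }
  PREDICT(B → ε) = { $ }
  PREDICT(B → x) = { 'x' }
A has a single production, so nothing to check there.

All predict sets are disjoint. The grammar IS LL(1).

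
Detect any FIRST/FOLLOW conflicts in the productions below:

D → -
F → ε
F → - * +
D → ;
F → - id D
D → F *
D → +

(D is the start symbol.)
Nullable non-terminals: F.

F: nullable alternative(s) F → ε; FOLLOW(F) = { '*' }
  F → ε: FIRST \ {ε} = { } — this is the only nullable alternative, skip
  F → - * +: FIRST \ {ε} = { '-' } — disjoint from FOLLOW(F)
  F → - id D: FIRST \ {ε} = { '-' } — disjoint from FOLLOW(F)

D has no nullable alternative, so no FIRST/FOLLOW check is needed there.

No FIRST/FOLLOW conflicts found.

Answer: No FIRST/FOLLOW conflicts.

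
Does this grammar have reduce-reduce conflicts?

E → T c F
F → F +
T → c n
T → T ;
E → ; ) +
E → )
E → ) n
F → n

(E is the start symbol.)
Augment with E' → E and build the canonical LR(0) collection (I0 = CLOSURE({[E' → . E]}), then GOTO on every symbol after a dot until no new states appear). It has 15 states:
  I0: { [E → . ) n], [E → . )], [E → . ; ) +], [E → . T c F], [E' → . E], [T → . T ;], [T → . c n] }  — shift
  I1: { [E → ) . n], [E → ) .] }  — shift, reduce
  I2: { [E → ; . ) +] }  — shift
  I3: { [E' → E .] }  — accept
  I4: { [E → T . c F], [T → T . ;] }  — shift
  I5: { [T → c . n] }  — shift
  I6: { [T → c n .] }  — reduce
  I7: { [T → T ; .] }  — reduce
  I8: { [E → T c . F], [F → . F +], [F → . n] }  — shift
  I9: { [E → T c F .], [F → F . +] }  — shift, reduce
  I10: { [F → n .] }  — reduce
  I11: { [F → F + .] }  — reduce
  I12: { [E → ; ) . +] }  — shift
  I13: { [E → ; ) + .] }  — reduce
  I14: { [E → ) n .] }  — reduce

No state contains more than one complete item.

Answer: No reduce-reduce conflicts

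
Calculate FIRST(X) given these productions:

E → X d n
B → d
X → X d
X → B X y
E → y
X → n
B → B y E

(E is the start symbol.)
To compute FIRST(X), examine every production with X on the left-hand side, reading each right-hand side left to right until a non-nullable symbol is reached.

FIRST sets of the other non-terminals involved (by the same procedure, iterated to a fixed point):
  FIRST(B) = { 'd' }

From X → X d:
  - X is the symbol being defined: contributes nothing new
    X is not nullable, so stop
From X → B X y:
  - B is a non-terminal: add FIRST(B) \ {ε} = { 'd' }
    B is not nullable, so stop
From X → n:
  - n is a terminal: add 'n' and stop

Collecting: FIRST(X) = { 'd', 'n' }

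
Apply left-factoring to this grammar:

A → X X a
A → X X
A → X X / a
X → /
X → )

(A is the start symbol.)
Left-factoring transforms A → αβ₁ | αβ₂ into A → αA' and A' → β₁ | β₂
(α is the longest common prefix among the alternatives). Repeat until
no nonterminal has two alternatives with a common prefix.

Round 1: A has alternatives sharing prefix 'X X'. Introduce A': A → X X A'
  Add: A' → a
  Add: A' → ε
  Add: A' → / a

No remaining common prefixes — done.

Resulting grammar:
A → X X A'
A' → a
A' → ε
A' → / a
X → /
X → )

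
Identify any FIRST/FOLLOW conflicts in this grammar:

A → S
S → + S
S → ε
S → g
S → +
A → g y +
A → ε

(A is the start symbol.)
No FIRST/FOLLOW conflicts.

Nullable non-terminals: A, S.
FIRST sets used below: FIRST(S) = { '+', 'g', ε }

A: nullable alternative(s) A → S, A → ε; FOLLOW(A) = { $ }
  A → S: FIRST \ {ε} = { '+', 'g' } — disjoint from FOLLOW(A)
  A → g y +: FIRST \ {ε} = { 'g' } — disjoint from FOLLOW(A)
  A → ε: FIRST \ {ε} = { } — disjoint from FOLLOW(A)

S: nullable alternative(s) S → ε; FOLLOW(S) = { $ }
  S → + S: FIRST \ {ε} = { '+' } — disjoint from FOLLOW(S)
  S → ε: FIRST \ {ε} = { } — this is the only nullable alternative, skip
  S → g: FIRST \ {ε} = { 'g' } — disjoint from FOLLOW(S)
  S → +: FIRST \ {ε} = { '+' } — disjoint from FOLLOW(S)

No FIRST/FOLLOW conflicts found.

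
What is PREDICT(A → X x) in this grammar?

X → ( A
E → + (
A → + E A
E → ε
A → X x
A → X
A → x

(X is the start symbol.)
PREDICT(A → X x) = (FIRST(RHS) \ {ε}) ∪ (FOLLOW(A) if ε ∈ FIRST(RHS), i.e. RHS ⇒* ε)
FIRST(X) = { '(' }
FIRST(X x) = { '(' }
ε ∉ FIRST(X x), so FOLLOW(A) is not added.
PREDICT(A → X x) = { '(' }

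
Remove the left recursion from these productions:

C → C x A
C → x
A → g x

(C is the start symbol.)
C is directly left-recursive. The standard transformation for
  A → A α₁ | ... | A α_m | β₁ | ... | β_n
is
  A  → β₁ A' | ... | β_n A'
  A' → α₁ A' | ... | α_m A' | ε

C → x becomes C → x C'
C → C x A becomes C' → x A C'
Add C' → ε

Productions for other non-terminals are unchanged:
  A → g x

Resulting grammar:
C → x C'
C' → x A C'
C' → ε
A → g x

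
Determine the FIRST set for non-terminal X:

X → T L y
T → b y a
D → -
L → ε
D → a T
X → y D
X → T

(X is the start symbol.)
{ 'b', 'y' }

FIRST sets of the other non-terminals involved (by the same procedure, iterated to a fixed point):
  FIRST(T) = { 'b' }

From X → T L y:
  - T is a non-terminal: add FIRST(T) \ {ε} = { 'b' }
    T is not nullable, so stop
From X → y D:
  - y is a terminal: add 'y' and stop
From X → T:
  - T is a non-terminal: add FIRST(T) \ {ε} = { 'b' }
    T is not nullable, so stop

Collecting: FIRST(X) = { 'b', 'y' }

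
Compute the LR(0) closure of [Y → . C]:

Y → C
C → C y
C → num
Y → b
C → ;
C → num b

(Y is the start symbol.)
{ [C → . ;], [C → . C y], [C → . num b], [C → . num], [Y → . C] }

To compute CLOSURE, for each item [A → α.Bβ] where B is a non-terminal, add [B → .γ] for all productions B → γ; repeat for the newly added items until nothing changes.

Start with: [Y → . C]
  [Y → . C] has the dot before C: add [C → . C y], [C → . num], [C → . ;], [C → . num b]
No further items can be added.

CLOSURE = { [C → . ;], [C → . C y], [C → . num b], [C → . num], [Y → . C] }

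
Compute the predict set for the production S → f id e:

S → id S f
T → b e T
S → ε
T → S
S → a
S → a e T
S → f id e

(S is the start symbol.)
PREDICT(S → f id e) = (FIRST(RHS) \ {ε}) ∪ (FOLLOW(S) if ε ∈ FIRST(RHS), i.e. RHS ⇒* ε)
FIRST(f id e) = { 'f' }
ε ∉ FIRST(f id e), so FOLLOW(S) is not added.
PREDICT(S → f id e) = { 'f' }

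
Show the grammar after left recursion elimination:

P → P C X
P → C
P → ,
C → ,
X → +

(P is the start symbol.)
P is directly left-recursive. The standard transformation for
  A → A α₁ | ... | A α_m | β₁ | ... | β_n
is
  A  → β₁ A' | ... | β_n A'
  A' → α₁ A' | ... | α_m A' | ε

P → C becomes P → C P'
P → , becomes P → , P'
P → P C X becomes P' → C X P'
Add P' → ε

Productions for other non-terminals are unchanged:
  C → ,
  X → +

Resulting grammar:
P → C P'
P → , P'
P' → C X P'
P' → ε
C → ,
X → +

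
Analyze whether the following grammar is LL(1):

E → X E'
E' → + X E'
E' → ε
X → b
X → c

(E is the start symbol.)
Relevant sets:
  FOLLOW(E') = { $ }

For E':
  PREDICT(E' → '+' X E') = { '+' }
  PREDICT(E' → ε) = { $ }
For X:
  PREDICT(X → b) = { 'b' }
  PREDICT(X → c) = { 'c' }
E has a single production, so nothing to check there.

All predict sets are disjoint. The grammar IS LL(1).

Answer: Yes, the grammar is LL(1).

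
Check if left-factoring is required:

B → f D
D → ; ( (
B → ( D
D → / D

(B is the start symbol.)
No, left-factoring is not needed

Left-factoring is needed when two productions for the same non-terminal
share a common prefix on the right-hand side.

Productions for B:
  B → f D
  B → ( D
Productions for D:
  D → ; ( (
  D → / D

No common prefixes found.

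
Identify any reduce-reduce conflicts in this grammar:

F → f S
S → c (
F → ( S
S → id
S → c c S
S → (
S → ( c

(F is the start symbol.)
Augment with F' → F and build the canonical LR(0) collection (I0 = CLOSURE({[F' → . F]}), then GOTO on every symbol after a dot until no new states appear). It has 13 states:
  I0: { [F → . ( S], [F → . f S], [F' → . F] }  — shift
  I1: { [F → ( . S], [S → . ( c], [S → . (], [S → . c (], [S → . c c S], [S → . id] }  — shift
  I2: { [F' → F .] }  — accept
  I3: { [F → f . S], [S → . ( c], [S → . (], [S → . c (], [S → . c c S], [S → . id] }  — shift
  I4: { [S → ( . c], [S → ( .] }  — shift, reduce
  I5: { [F → f S .] }  — reduce
  I6: { [S → c . (], [S → c . c S] }  — shift
  I7: { [S → id .] }  — reduce
  I8: { [S → c ( .] }  — reduce
  I9: { [S → . ( c], [S → . (], [S → . c (], [S → . c c S], [S → . id], [S → c c . S] }  — shift
  I10: { [S → c c S .] }  — reduce
  I11: { [S → ( c .] }  — reduce
  I12: { [F → ( S .] }  — reduce

No state contains more than one complete item.

Answer: No reduce-reduce conflicts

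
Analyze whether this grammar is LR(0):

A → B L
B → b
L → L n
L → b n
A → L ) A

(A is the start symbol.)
No. Shift-reduce conflict between [B → b .] and [L → b . n]

Augment with A' → A and build the canonical LR(0) collection (I0 = CLOSURE({[A' → . A]}), then GOTO on every symbol after a dot until no new states appear). It has 11 states:
  I0: { [A → . B L], [A → . L ) A], [A' → . A], [B → . b], [L → . L n], [L → . b n] }  — shift
  I1: { [A' → A .] }  — accept
  I2: { [A → B . L], [L → . L n], [L → . b n] }  — shift
  I3: { [A → L . ) A], [L → L . n] }  — shift
  I4: { [B → b .], [L → b . n] }  — shift, reduce
  I5: { [L → b n .] }  — reduce
  I6: { [A → . B L], [A → . L ) A], [A → L ) . A], [B → . b], [L → . L n], [L → . b n] }  — shift
  I7: { [L → L n .] }  — reduce
  I8: { [A → L ) A .] }  — reduce
  I9: { [A → B L .], [L → L . n] }  — shift, reduce
  I10: { [L → b . n] }  — shift

Conflict in state I4:
  Shift-reduce conflict between [B → b .] and [L → b . n]
So the grammar is NOT LR(0).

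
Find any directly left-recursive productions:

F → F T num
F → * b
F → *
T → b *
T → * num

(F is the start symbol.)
Yes, F is left-recursive

Direct left recursion occurs when N → N α for some non-terminal N (the right-hand side begins with the left-hand side itself).

F → F T num: LEFT RECURSIVE (starts with F)
F → * b: starts with '*'
F → *: starts with '*'
T → b *: starts with b
T → * num: starts with '*'

The grammar has direct left recursion on: F.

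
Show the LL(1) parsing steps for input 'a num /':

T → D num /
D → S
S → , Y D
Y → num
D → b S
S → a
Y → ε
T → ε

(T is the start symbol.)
LL(1) parsing maintains a stack (initially the start symbol over $) and the input. At each step: if the stack top is a terminal, match it against the current input token; if it is a non-terminal N, replace it with the RHS of M[N, lookahead] (the unique production whose predict set contains the lookahead).

Stack is shown with the top on the left.

Stack      Input      Action
----------------------------
T $        a num / $  output T → D num /
D num / $  a num / $  output D → S
S num / $  a num / $  output S → a
a num / $  a num / $  match 'a'
num / $    num / $    match 'num'
/ $        / $        match '/'
$          $          accept

The string is accepted.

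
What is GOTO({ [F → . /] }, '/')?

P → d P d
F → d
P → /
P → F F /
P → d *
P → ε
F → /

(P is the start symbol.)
GOTO(I, '/') = CLOSURE({ [A → αX.β] : [A → α.Xβ] ∈ I, X = '/' })

Items with dot before '/', with the dot advanced:
  [F → . /] → [F → / .]
Closure adds nothing (no advanced item has the dot before a non-terminal).

GOTO = { [F → / .] }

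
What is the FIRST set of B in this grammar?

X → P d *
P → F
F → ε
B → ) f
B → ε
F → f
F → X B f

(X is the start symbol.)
{ ')', ε }

From B → ) f:
  - ')' is a terminal: add ')' and stop
From B → ε:
  - ε-production, so ε ∈ FIRST(B)

Collecting: FIRST(B) = { ')', ε }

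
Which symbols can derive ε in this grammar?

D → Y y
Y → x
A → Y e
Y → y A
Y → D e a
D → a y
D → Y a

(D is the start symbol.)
None

There are no ε-productions, so no non-terminal can derive ε.
No non-terminals are nullable.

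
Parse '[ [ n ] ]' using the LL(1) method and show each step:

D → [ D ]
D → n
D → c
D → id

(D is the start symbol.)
LL(1) parsing maintains a stack (initially the start symbol over $) and the input. At each step: if the stack top is a terminal, match it against the current input token; if it is a non-terminal N, replace it with the RHS of M[N, lookahead] (the unique production whose predict set contains the lookahead).

Stack is shown with the top on the left.

Stack      Input        Action
------------------------------
D $        [ [ n ] ] $  output D → [ D ]
[ D ] $    [ [ n ] ] $  match '['
D ] $      [ n ] ] $    output D → [ D ]
[ D ] ] $  [ n ] ] $    match '['
D ] ] $    n ] ] $      output D → n
n ] ] $    n ] ] $      match 'n'
] ] $      ] ] $        match ']'
] $        ] $          match ']'
$          $            accept

The string is accepted.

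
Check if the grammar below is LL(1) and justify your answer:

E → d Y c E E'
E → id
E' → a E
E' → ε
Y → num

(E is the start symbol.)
A grammar is LL(1) if for each non-terminal N with multiple productions, the predict sets of those productions are pairwise disjoint, where PREDICT(N → α) = (FIRST(α) \ {ε}) ∪ (FOLLOW(N) if α ⇒* ε).

Relevant sets:
  FOLLOW(E') = { $, 'a' }

For E:
  PREDICT(E → d Y c E E') = { 'd' }
  PREDICT(E → id) = { 'id' }
For E':
  PREDICT(E' → a E) = { 'a' }
  PREDICT(E' → ε) = { $, 'a' }
Y has a single production, so nothing to check there.

Conflict found: Predict set conflict for E': { 'a' }
The grammar is NOT LL(1).

Answer: No. Predict set conflict for E': { 'a' }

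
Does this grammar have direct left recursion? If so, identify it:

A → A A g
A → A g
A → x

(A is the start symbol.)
Yes, A is left-recursive

A → A A g: LEFT RECURSIVE (starts with A)
A → A g: LEFT RECURSIVE (starts with A)
A → x: starts with x

The grammar has direct left recursion on: A.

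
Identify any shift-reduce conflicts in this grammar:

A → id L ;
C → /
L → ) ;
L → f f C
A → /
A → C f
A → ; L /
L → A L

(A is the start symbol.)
A shift-reduce conflict occurs when an LR(0) state has both:
  - a complete (reduce) item [A → α .] (dot at the end), and
  - a shift item [B → β . c γ] (dot before a terminal).

Augment with A' → A and build the canonical LR(0) collection (I0 = CLOSURE({[A' → . A]}), then GOTO on every symbol after a dot until no new states appear). It has 19 states:
  I0: { [A → . /], [A → . ; L /], [A → . C f], [A → . id L ;], [A' → . A], [C → . /] }  — shift
  I1: { [A → / .], [C → / .] }  — 2 reduces
  I2: { [A → . /], [A → . ; L /], [A → . C f], [A → . id L ;], [A → ; . L /], [C → . /], [L → . ) ;], [L → . A L], [L → . f f C] }  — shift
  I3: { [A' → A .] }  — accept
  I4: { [A → C . f] }  — shift
  I5: { [A → . /], [A → . ; L /], [A → . C f], [A → . id L ;], [A → id . L ;], [C → . /], [L → . ) ;], [L → . A L], [L → . f f C] }  — shift
  I6: { [L → ) . ;] }  — shift
  I7: { [A → . /], [A → . ; L /], [A → . C f], [A → . id L ;], [C → . /], [L → . ) ;], [L → . A L], [L → . f f C], [L → A . L] }  — shift
  I8: { [A → id L . ;] }  — shift
  I9: { [L → f . f C] }  — shift
  I10: { [C → . /], [L → f f . C] }  — shift
  I11: { [C → / .] }  — reduce
  I12: { [L → f f C .] }  — reduce
  I13: { [A → id L ; .] }  — reduce
  I14: { [L → A L .] }  — reduce
  I15: { [L → ) ; .] }  — reduce
  I16: { [A → C f .] }  — reduce
  I17: { [A → ; L . /] }  — shift
  I18: { [A → ; L / .] }  — reduce

No state contains both a complete item and a shift item.

Answer: No shift-reduce conflicts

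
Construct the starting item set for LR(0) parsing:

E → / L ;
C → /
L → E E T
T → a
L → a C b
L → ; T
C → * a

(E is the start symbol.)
{ [E → . / L ;], [E' → . E] }

First, augment the grammar with E' → E
I₀ = CLOSURE({ [E' → . E] }):
  [E' → . E] has the dot before E: add [E → . / L ;]
No further items can be added.

I₀ = { [E → . / L ;], [E' → . E] }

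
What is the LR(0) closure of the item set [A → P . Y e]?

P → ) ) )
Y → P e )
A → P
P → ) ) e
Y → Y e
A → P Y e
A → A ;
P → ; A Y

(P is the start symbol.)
To compute CLOSURE, for each item [A → α.Bβ] where B is a non-terminal, add [B → .γ] for all productions B → γ; repeat for the newly added items until nothing changes.

Start with: [A → P . Y e]
  [A → P . Y e] has the dot before Y: add [Y → . P e )], [Y → . Y e]
  [Y → . P e )] has the dot before P: add [P → . ) ) )], [P → . ) ) e], [P → . ; A Y]
No further items can be added.

CLOSURE = { [A → P . Y e], [P → . ) ) )], [P → . ) ) e], [P → . ; A Y], [Y → . P e )], [Y → . Y e] }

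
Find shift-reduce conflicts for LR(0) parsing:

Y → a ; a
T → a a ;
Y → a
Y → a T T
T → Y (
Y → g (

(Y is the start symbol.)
Yes — I2: [Y → a .] vs [T → . a a ;]; I8: [Y → a .] vs [T → . a a ;]; I9: [Y → a .] vs [T → . a a ;]; I10: [T → a a ; .] vs [Y → a ; . a]

A shift-reduce conflict occurs when an LR(0) state has both:
  - a complete (reduce) item [A → α .] (dot at the end), and
  - a shift item [B → β . c γ] (dot before a terminal).

Augment with Y' → Y and build the canonical LR(0) collection (I0 = CLOSURE({[Y' → . Y]}), then GOTO on every symbol after a dot until no new states appear). It has 14 states:
  I0: { [Y → . a ; a], [Y → . a T T], [Y → . a], [Y → . g (], [Y' → . Y] }  — shift
  I1: { [Y' → Y .] }  — accept
  I2: { [T → . Y (], [T → . a a ;], [Y → . a ; a], [Y → . a T T], [Y → . a], [Y → . g (], [Y → a . ; a], [Y → a . T T], [Y → a .] }  — shift, reduce
  I3: { [Y → g . (] }  — shift
  I4: { [Y → g ( .] }  — reduce
  I5: { [Y → a ; . a] }  — shift
  I6: { [T → . Y (], [T → . a a ;], [Y → . a ; a], [Y → . a T T], [Y → . a], [Y → . g (], [Y → a T . T] }  — shift
  I7: { [T → Y . (] }  — shift
  I8: { [T → . Y (], [T → . a a ;], [T → a . a ;], [Y → . a ; a], [Y → . a T T], [Y → . a], [Y → . g (], [Y → a . ; a], [Y → a . T T], [Y → a .] }  — shift, reduce
  I9: { [T → . Y (], [T → . a a ;], [T → a . a ;], [T → a a . ;], [Y → . a ; a], [Y → . a T T], [Y → . a], [Y → . g (], [Y → a . ; a], [Y → a . T T], [Y → a .] }  — shift, reduce
  I10: { [T → a a ; .], [Y → a ; . a] }  — shift, reduce
  I11: { [Y → a ; a .] }  — reduce
  I12: { [T → Y ( .] }  — reduce
  I13: { [Y → a T T .] }  — reduce

I2 contains reduce item [Y → a .] and shift items [T → . a a ;], [Y → . a], [Y → . a ; a], [Y → a . ; a], [Y → . a T T], [Y → . g (] — shift-reduce conflict.
I8 contains reduce item [Y → a .] and shift items [T → . a a ;], [T → a . a ;], [Y → . a], [Y → . a ; a], [Y → a . ; a], [Y → . a T T], [Y → . g (] — shift-reduce conflict.
I9 contains reduce item [Y → a .] and shift items [T → . a a ;], [T → a . a ;], [T → a a . ;], [Y → . a], [Y → . a ; a], [Y → a . ; a], [Y → . a T T], [Y → . g (] — shift-reduce conflict.
I10 contains reduce item [T → a a ; .] and shift item [Y → a ; . a] — shift-reduce conflict.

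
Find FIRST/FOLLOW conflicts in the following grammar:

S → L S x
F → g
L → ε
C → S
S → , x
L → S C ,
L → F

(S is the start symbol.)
Yes. L → S C ',' with FOLLOW(L) on { ',', 'g' }; L → F with FOLLOW(L) on { 'g' }

A FIRST/FOLLOW conflict occurs when a non-terminal N has a nullable alternative N → β (β ⇒* ε) and another alternative N → α with FIRST(α) ∩ FOLLOW(N) ≠ ∅: on such a lookahead the parser cannot decide between expanding α and letting N vanish via β.

Nullable non-terminals: L.
FIRST sets used below: FIRST(S) = { ',', 'g' }, FIRST(F) = { 'g' }

L: nullable alternative(s) L → ε; FOLLOW(L) = { ',', 'g' }
  L → ε: FIRST \ {ε} = { } — this is the only nullable alternative, skip
  L → S C ,: FIRST \ {ε} = { ',', 'g' } — overlaps FOLLOW(L) on { ',', 'g' }: CONFLICT
  L → F: FIRST \ {ε} = { 'g' } — overlaps FOLLOW(L) on { 'g' }: CONFLICT

C, F, S have no nullable alternative, so no FIRST/FOLLOW check is needed there.

So the grammar has 2 FIRST/FOLLOW conflicts (marked CONFLICT above).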